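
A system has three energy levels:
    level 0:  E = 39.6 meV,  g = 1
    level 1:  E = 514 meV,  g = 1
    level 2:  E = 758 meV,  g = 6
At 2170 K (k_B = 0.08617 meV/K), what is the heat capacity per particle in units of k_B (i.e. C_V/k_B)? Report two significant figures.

k_BT = 0.08617 × 2170 K = 187.0 meV.
Eᵢ/kT = 0.2118, 2.749, 4.053.
Z = Σ gᵢe^(−Eᵢ/kT) = 1·e^(−0.2118) + 1·e^(−2.749) + 6·e^(−4.053) = 0.8091 + 0.06399 + 0.1042 = 0.9773.
⟨E⟩ = 147.3 meV, ⟨E²⟩ = 79860 meV².
C_V/k_B = (⟨E²⟩ − ⟨E⟩²)/(kT)² = (79860 − 21700)/34970 = 1.7.

1.7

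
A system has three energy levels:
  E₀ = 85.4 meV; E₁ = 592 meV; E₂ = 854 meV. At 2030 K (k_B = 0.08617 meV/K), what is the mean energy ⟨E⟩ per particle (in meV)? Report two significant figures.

120 meV

k_BT = 0.08617 × 2030 K = 174.9 meV.
Eᵢ/kT = 0.4883, 3.385, 4.883.
Z = Σ e^(−Eᵢ/kT) = e^(−0.4883) + e^(−3.385) + e^(−4.883) = 0.6137 + 0.03388 + 0.007574 = 0.6552.
⟨E⟩ = Σ Eᵢ e^(−Eᵢ/kT) / Z = (85.4·0.6137 + 592·0.03388 + 854·0.007574) / 0.6552 = 120 meV.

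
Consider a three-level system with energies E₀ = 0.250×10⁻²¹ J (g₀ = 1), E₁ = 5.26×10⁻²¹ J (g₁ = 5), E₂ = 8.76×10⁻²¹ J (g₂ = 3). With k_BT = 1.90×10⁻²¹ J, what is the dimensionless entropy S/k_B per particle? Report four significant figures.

Eᵢ/kT = 0.131579, 2.76842, 4.61053.
Z = Σ gᵢe^(−Eᵢ/kT) = 1·e^(−0.131579) + 5·e^(−2.76842) + 3·e^(−4.61053) = 0.876710 + 0.313805 + 0.0298396 = 1.22035.
⟨E⟩ = Σ EᵢPᵢ = 1.74637 ×10⁻²¹ J.
S/k_B = ln Z + ⟨E⟩/kT = ln(1.22035) + 1.74637/1.90 = 0.199138 + 0.919142 = 1.118.

1.118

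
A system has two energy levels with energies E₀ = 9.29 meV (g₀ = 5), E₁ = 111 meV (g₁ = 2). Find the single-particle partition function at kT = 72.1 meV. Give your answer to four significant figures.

Z = 4.824

Eᵢ/kT = 0.128849, 1.53953.
Z = Σ gᵢe^(−Eᵢ/kT) = 5·e^(−0.128849) + 2·e^(−1.53953) = 4.39553 + 0.428964 = 4.82449.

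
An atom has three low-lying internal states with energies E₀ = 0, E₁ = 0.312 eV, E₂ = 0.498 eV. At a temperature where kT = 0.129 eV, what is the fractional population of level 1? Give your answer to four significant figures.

0.08021

Eᵢ/kT = 0, 2.41860, 3.86047.
Z = Σ e^(−Eᵢ/kT) = e^(−0) + e^(−2.41860) + e^(−3.86047) = 1.00000 + 0.0890462 + 0.0210581 = 1.11010.
P₁ = e^(−E₁/kT) / Z = 0.0890462/1.11010 = 0.08021.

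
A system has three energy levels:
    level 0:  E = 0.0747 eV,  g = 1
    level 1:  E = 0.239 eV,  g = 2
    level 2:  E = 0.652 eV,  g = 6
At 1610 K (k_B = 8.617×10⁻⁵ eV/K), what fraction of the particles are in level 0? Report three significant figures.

0.586

k_BT = 8.617×10⁻⁵ × 1610 K = 0.13873 eV.
Eᵢ/kT = 0.53846, 1.7228, 4.6998.
Z = Σ gᵢe^(−Eᵢ/kT) = 1·e^(−0.53846) + 2·e^(−1.7228) + 6·e^(−4.6998) = 0.58365 + 0.35713 + 0.054583 = 0.99536.
P₀ = g₀ e^(−E₀/kT) / Z = 0.58365/0.99536 = 0.586.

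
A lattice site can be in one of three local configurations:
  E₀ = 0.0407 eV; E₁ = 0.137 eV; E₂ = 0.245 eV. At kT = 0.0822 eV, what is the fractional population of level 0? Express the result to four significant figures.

0.7178

Eᵢ/kT = 0.495134, 1.66667, 2.98054.
Z = Σ e^(−Eᵢ/kT) = e^(−0.495134) + e^(−1.66667) + e^(−2.98054) = 0.609489 + 0.188875 + 0.0507654 = 0.849129.
P₀ = e^(−E₀/kT) / Z = 0.609489/0.849129 = 0.7178.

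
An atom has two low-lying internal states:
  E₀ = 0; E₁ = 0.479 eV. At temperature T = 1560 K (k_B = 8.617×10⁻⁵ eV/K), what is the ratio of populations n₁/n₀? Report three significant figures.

0.0283

k_BT = 8.617×10⁻⁵ × 1560 K = 0.13443 eV.
n₁/n₀ = exp[−(E₁−E₀)/kT] = exp(−(0.479 eV)/(0.13443 eV)) = exp(-3.5632) = 0.0283.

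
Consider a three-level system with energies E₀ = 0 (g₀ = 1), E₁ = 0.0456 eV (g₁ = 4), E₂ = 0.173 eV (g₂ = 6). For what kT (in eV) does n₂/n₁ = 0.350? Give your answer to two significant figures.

0.088 eV

n₂/n₁ = (g₂/g₁) exp[−(E₂−E₁)/kT] = 0.350.
⇒ (E₂−E₁)/kT = ln((6/4)/0.350) = ln(4.286) = 1.455.
kT = 0.1274 eV / 1.455 = 0.088 eV.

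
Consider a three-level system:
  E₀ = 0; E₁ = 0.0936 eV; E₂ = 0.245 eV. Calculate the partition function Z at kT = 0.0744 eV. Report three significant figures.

Z = 1.32

Eᵢ/kT = 0, 1.2581, 3.2930.
Z = Σ e^(−Eᵢ/kT) = e^(−0) + e^(−1.2581) + e^(−3.2930) = 1.0000 + 0.28419 + 0.037142 = 1.3213.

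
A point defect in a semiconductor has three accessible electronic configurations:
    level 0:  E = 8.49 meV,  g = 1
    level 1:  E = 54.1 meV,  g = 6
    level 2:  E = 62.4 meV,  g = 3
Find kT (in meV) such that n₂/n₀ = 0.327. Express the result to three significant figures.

24.3 meV

n₂/n₀ = (g₂/g₀) exp[−(E₂−E₀)/kT] = 0.327.
⇒ (E₂−E₀)/kT = ln((3/1)/0.327) = ln(9.1743) = 2.2164.
kT = 53.91 meV / 2.2164 = 24.3 meV.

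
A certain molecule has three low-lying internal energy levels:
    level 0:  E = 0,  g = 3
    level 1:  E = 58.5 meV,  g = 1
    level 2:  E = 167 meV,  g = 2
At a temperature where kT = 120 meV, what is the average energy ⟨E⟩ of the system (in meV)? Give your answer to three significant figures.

Eᵢ/kT = 0, 0.48750, 1.3917.
Z = Σ gᵢe^(−Eᵢ/kT) = 3·e^(−0) + 1·e^(−0.48750) + 2·e^(−1.3917) = 3.0000 + 0.61416 + 0.49730 = 4.1115.
⟨E⟩ = Σ Eᵢ gᵢe^(−Eᵢ/kT) / Z = (0·3.0000 + 58.5·0.61416 + 167·0.49730) / 4.1115 = 28.9 meV.

28.9 meV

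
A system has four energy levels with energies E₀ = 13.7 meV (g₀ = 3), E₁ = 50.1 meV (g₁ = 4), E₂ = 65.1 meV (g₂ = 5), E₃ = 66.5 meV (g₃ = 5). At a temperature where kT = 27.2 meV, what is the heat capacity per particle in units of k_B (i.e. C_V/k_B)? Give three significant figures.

Eᵢ/kT = 0.50368, 1.8419, 2.3934, 2.4449.
Z = Σ gᵢe^(−Eᵢ/kT) = 3·e^(−0.50368) + 4·e^(−1.8419) + 5·e^(−2.3934) + 5·e^(−2.4449) = 1.8129 + 0.63406 + 0.45659 + 0.43367 = 3.3372.
⟨E⟩ = 34.510 meV, ⟨E²⟩ = 1733.4 meV².
C_V/k_B = (⟨E²⟩ − ⟨E⟩²)/(kT)² = (1733.4 − 1190.9)/739.84 = 0.733.

0.733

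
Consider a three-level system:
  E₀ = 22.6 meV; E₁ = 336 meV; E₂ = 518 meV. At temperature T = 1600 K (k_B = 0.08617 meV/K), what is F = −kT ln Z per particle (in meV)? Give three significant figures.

k_BT = 0.08617 × 1600 K = 137.87 meV.
Eᵢ/kT = 0.16392, 2.4371, 3.7572.
Z = Σ e^(−Eᵢ/kT) = e^(−0.16392) + e^(−2.4371) + e^(−3.7572) = 0.84881 + 0.087414 + 0.023349 = 0.95957.
F = −kT ln Z = −137.87 × ln(0.95957) = −137.87 × -0.041270 = 5.69 meV.

5.69 meV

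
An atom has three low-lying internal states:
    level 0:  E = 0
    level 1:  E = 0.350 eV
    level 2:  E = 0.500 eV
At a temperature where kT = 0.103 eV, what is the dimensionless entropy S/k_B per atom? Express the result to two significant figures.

Eᵢ/kT = 0, 3.398, 4.854.
Z = Σ e^(−Eᵢ/kT) = e^(−0) + e^(−3.398) + e^(−4.854) = 1.000 + 0.03344 + 0.007797 = 1.041.
⟨E⟩ = Σ EᵢPᵢ = 0.01499 eV.
S/k_B = ln Z + ⟨E⟩/kT = ln(1.041) + 0.01499/0.103 = 0.04018 + 0.1455 = 0.19.

0.19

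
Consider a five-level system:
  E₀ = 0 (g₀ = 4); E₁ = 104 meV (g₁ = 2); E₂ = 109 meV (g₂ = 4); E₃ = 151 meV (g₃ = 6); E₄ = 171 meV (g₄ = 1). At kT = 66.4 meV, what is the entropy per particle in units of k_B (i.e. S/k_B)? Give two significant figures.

2.4

Eᵢ/kT = 0, 1.566, 1.642, 2.274, 2.575.
Z = Σ gᵢe^(−Eᵢ/kT) = 4·e^(−0) + 2·e^(−1.566) + 4·e^(−1.642) + 6·e^(−2.274) + 1·e^(−2.575) = 4.000 + 0.4178 + 0.7744 + 0.6174 + 0.07615 = 5.886.
⟨E⟩ = Σ EᵢPᵢ = 39.77 meV.
S/k_B = ln Z + ⟨E⟩/kT = ln(5.886) + 39.77/66.4 = 1.773 + 0.5989 = 2.4.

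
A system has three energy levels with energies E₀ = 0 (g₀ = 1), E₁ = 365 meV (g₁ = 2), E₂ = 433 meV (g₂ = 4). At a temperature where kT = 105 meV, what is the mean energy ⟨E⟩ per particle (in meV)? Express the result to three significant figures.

Eᵢ/kT = 0, 3.4762, 4.1238.
Z = Σ gᵢe^(−Eᵢ/kT) = 1·e^(−0) + 2·e^(−3.4762) + 4·e^(−4.1238) = 1.0000 + 0.061849 + 0.064732 = 1.1266.
⟨E⟩ = Σ Eᵢ gᵢe^(−Eᵢ/kT) / Z = (0·1.0000 + 365·0.061849 + 433·0.064732) / 1.1266 = 44.9 meV.

44.9 meV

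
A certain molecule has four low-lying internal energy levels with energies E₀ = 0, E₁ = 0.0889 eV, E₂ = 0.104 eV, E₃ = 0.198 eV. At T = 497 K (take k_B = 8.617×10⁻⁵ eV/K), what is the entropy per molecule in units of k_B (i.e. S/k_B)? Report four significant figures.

k_BT = 8.617×10⁻⁵ × 497 K = 0.0428265 eV.
Eᵢ/kT = 0, 2.07582, 2.42840, 4.62331.
Z = Σ e^(−Eᵢ/kT) = e^(−0) + e^(−2.07582) + e^(−2.42840) + e^(−4.62331) = 1.00000 + 0.125454 + 0.0881778 + 0.00982024 = 1.22345.
⟨E⟩ = Σ EᵢPᵢ = 0.0182008 eV.
S/k_B = ln Z + ⟨E⟩/kT = ln(1.22345) + 0.0182008/0.0428265 = 0.201675 + 0.424989 = 0.6267.

0.6267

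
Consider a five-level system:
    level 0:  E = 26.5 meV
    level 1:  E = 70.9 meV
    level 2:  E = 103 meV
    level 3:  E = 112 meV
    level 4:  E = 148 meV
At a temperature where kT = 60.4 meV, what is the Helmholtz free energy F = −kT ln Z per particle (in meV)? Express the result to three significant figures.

-19.4 meV

Eᵢ/kT = 0.43874, 1.1738, 1.7053, 1.8543, 2.4503.
Z = Σ e^(−Eᵢ/kT) = e^(−0.43874) + e^(−1.1738) + e^(−1.7053) + e^(−1.8543) + e^(−2.4503) = 0.64485 + 0.30919 + 0.18172 + 0.15656 + 0.086268 = 1.3786.
F = −kT ln Z = −60.4 × ln(1.3786) = −60.4 × 0.32107 = -19.4 meV.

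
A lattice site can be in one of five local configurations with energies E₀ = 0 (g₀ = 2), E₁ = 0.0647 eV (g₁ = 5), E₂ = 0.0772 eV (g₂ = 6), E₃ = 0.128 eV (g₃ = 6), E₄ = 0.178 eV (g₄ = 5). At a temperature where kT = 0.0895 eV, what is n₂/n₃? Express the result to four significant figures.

n₂/n₃ = (g₂/g₃) exp[−(E₂−E₃)/kT] = (6/6) × exp(−(-0.0508 eV)/(0.0895 eV)) = (6/6) × exp(0.567598) = 1.764.

1.764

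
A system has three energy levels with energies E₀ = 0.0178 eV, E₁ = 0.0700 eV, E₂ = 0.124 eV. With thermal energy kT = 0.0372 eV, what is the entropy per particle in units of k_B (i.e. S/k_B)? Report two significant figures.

Eᵢ/kT = 0.4785, 1.882, 3.333.
Z = Σ e^(−Eᵢ/kT) = e^(−0.4785) + e^(−1.882) + e^(−3.333) = 0.6197 + 0.1523 + 0.03569 = 0.8077.
⟨E⟩ = Σ EᵢPᵢ = 0.03234 eV.
S/k_B = ln Z + ⟨E⟩/kT = ln(0.8077) + 0.03234/0.0372 = -0.2136 + 0.8694 = 0.66.

0.66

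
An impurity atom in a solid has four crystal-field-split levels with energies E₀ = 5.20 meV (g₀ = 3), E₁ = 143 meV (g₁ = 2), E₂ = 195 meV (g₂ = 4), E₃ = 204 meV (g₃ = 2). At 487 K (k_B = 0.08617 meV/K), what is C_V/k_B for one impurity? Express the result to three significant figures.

0.638

k_BT = 0.08617 × 487 K = 41.965 meV.
Eᵢ/kT = 0.12391, 3.4076, 4.6467, 4.8612.
Z = Σ gᵢe^(−Eᵢ/kT) = 3·e^(−0.12391) + 2·e^(−3.4076) + 4·e^(−4.6467) + 2·e^(−4.8612) = 2.6504 + 0.066241 + 0.038373 + 0.015482 = 2.7705.
⟨E⟩ = 12.234 meV, ⟨E²⟩ = 1274.0 meV².
C_V/k_B = (⟨E²⟩ − ⟨E⟩²)/(kT)² = (1274.0 − 149.67)/1761.1 = 0.638.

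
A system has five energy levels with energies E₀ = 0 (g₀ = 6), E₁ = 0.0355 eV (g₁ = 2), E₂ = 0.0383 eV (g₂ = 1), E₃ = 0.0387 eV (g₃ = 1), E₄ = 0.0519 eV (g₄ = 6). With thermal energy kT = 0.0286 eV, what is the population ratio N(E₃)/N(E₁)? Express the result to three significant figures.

n₃/n₁ = (g₃/g₁) exp[−(E₃−E₁)/kT] = (1/2) × exp(−(0.0032 eV)/(0.0286 eV)) = (1/2) × exp(-0.11189) = 0.447.

0.447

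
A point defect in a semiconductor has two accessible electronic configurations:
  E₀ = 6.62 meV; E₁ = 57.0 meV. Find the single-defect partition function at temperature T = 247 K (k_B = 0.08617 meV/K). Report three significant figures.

Z = 0.801

k_BT = 0.08617 × 247 K = 21.284 meV.
Eᵢ/kT = 0.31103, 2.6781.
Z = Σ e^(−Eᵢ/kT) = e^(−0.31103) + e^(−2.6781) = 0.73269 + 0.068694 = 0.80138.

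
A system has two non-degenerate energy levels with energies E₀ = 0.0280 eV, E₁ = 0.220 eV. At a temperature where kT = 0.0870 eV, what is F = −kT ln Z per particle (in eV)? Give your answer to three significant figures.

0.0189 eV

Eᵢ/kT = 0.32184, 2.5287.
Z = Σ e^(−Eᵢ/kT) = e^(−0.32184) + e^(−2.5287) = 0.72481 + 0.079763 = 0.80457.
F = −kT ln Z = −0.0870 × ln(0.80457) = −0.0870 × -0.21745 = 0.0189 eV.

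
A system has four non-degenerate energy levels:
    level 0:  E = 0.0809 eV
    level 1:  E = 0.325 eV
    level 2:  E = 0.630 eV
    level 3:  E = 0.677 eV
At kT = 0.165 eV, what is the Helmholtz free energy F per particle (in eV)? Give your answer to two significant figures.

0.039 eV

Eᵢ/kT = 0.4903, 1.970, 3.818, 4.103.
Z = Σ e^(−Eᵢ/kT) = e^(−0.4903) + e^(−1.970) + e^(−3.818) + e^(−4.103) = 0.6124 + 0.1395 + 0.02197 + 0.01652 = 0.7904.
F = −kT ln Z = −0.165 × ln(0.7904) = −0.165 × -0.2352 = 0.039 eV.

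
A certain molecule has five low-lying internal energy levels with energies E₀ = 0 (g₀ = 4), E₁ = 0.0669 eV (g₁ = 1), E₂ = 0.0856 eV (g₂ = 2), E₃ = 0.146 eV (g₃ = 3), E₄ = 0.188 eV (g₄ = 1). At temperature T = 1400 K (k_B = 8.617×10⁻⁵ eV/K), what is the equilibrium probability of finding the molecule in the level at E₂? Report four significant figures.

0.1476

k_BT = 8.617×10⁻⁵ × 1400 K = 0.120638 eV.
Eᵢ/kT = 0, 0.554552, 0.709561, 1.21023, 1.55838.
Z = Σ gᵢe^(−Eᵢ/kT) = 4·e^(−0) + 1·e^(−0.554552) + 2·e^(−0.709561) + 3·e^(−1.21023) + 1·e^(−1.55838) = 4.00000 + 0.574330 + 0.983720 + 0.894386 + 0.210477 = 6.66291.
P₂ = g₂ e^(−E₂/kT) / Z = 0.983720/6.66291 = 0.1476.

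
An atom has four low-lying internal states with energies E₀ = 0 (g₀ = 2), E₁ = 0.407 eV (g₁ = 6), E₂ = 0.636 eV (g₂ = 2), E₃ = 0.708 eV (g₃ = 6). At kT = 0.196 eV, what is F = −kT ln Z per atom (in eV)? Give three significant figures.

-0.215 eV

Eᵢ/kT = 0, 2.0765, 3.2449, 3.6122.
Z = Σ gᵢe^(−Eᵢ/kT) = 2·e^(−0) + 6·e^(−2.0765) + 2·e^(−3.2449) + 6·e^(−3.6122) = 2.0000 + 0.75221 + 0.077945 + 0.16195 = 2.9921.
F = −kT ln Z = −0.196 × ln(2.9921) = −0.196 × 1.0960 = -0.215 eV.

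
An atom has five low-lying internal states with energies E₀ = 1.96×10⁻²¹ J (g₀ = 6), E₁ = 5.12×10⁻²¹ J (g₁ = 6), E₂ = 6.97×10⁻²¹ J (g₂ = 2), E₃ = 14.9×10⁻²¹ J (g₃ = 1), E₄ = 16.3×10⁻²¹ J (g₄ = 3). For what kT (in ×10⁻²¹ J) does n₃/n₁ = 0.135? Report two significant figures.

n₃/n₁ = (g₃/g₁) exp[−(E₃−E₁)/kT] = 0.135.
⇒ (E₃−E₁)/kT = ln((1/6)/0.135) = ln(1.235) = 0.2111.
kT = 9.78 ×10⁻²¹ J / 0.2111 = 46 ×10⁻²¹ J.

46 ×10⁻²¹ J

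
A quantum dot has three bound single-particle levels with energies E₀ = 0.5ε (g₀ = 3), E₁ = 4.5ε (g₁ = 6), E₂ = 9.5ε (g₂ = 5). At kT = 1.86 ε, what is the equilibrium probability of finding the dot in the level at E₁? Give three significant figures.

0.187

Eᵢ/kT = 0.26882, 2.4194, 5.1075.
Z = Σ gᵢe^(−Eᵢ/kT) = 3·e^(−0.26882) + 6·e^(−2.4194) + 5·e^(−5.1075) = 2.2928 + 0.53385 + 0.030256 = 2.8569.
P₁ = g₁ e^(−E₁/kT) / Z = 0.53385/2.8569 = 0.187.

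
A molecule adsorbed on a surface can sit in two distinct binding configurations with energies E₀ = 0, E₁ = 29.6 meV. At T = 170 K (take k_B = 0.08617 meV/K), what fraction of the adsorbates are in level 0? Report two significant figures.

k_BT = 0.08617 × 170 K = 14.65 meV.
Eᵢ/kT = 0, 2.020.
Z = Σ e^(−Eᵢ/kT) = e^(−0) + e^(−2.020) = 1.000 + 0.1327 = 1.133.
P₀ = e^(−E₀/kT) / Z = 1.000/1.133 = 0.88.

0.88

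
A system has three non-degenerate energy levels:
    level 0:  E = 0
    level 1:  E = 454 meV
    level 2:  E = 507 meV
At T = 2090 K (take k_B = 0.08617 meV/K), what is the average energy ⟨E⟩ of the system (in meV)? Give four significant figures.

58.64 meV

k_BT = 0.08617 × 2090 K = 180.095 meV.
Eᵢ/kT = 0, 2.52089, 2.81518.
Z = Σ e^(−Eᵢ/kT) = e^(−0) + e^(−2.52089) + e^(−2.81518) = 1.00000 + 0.0803880 + 0.0598939 = 1.14028.
⟨E⟩ = Σ Eᵢ e^(−Eᵢ/kT) / Z = (0·1.00000 + 454·0.0803880 + 507·0.0598939) / 1.14028 = 58.64 meV.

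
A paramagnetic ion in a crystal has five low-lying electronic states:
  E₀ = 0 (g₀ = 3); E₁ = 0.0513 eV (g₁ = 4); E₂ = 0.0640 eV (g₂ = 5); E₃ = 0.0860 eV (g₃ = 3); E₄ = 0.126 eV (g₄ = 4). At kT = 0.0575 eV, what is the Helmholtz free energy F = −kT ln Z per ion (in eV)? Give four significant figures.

-0.1151 eV

Eᵢ/kT = 0, 0.892174, 1.11304, 1.49565, 2.19130.
Z = Σ gᵢe^(−Eᵢ/kT) = 3·e^(−0) + 4·e^(−0.892174) + 5·e^(−1.11304) + 3·e^(−1.49565) + 4·e^(−2.19130) = 3.00000 + 1.63906 + 1.64279 + 0.672309 + 0.447085 = 7.40124.
F = −kT ln Z = −0.0575 × ln(7.40124) = −0.0575 × 2.00165 = -0.1151 eV.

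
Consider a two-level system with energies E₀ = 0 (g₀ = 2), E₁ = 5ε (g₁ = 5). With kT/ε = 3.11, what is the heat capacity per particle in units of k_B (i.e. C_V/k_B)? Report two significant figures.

0.57

Eᵢ/kT = 0, 1.608.
Z = Σ gᵢe^(−Eᵢ/kT) = 2·e^(−0) + 5·e^(−1.608) = 2.000 + 1.001 = 3.001.
⟨E⟩ = 1.668 ε, ⟨E²⟩ = 8.339 ε².
C_V/k_B = (⟨E²⟩ − ⟨E⟩²)/(kT)² = (8.339 − 2.782)/9.672 = 0.57.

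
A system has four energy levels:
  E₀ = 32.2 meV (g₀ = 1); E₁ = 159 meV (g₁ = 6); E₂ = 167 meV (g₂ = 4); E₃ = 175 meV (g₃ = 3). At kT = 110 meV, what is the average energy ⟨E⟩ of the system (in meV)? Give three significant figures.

Eᵢ/kT = 0.29273, 1.4455, 1.5182, 1.5909.
Z = Σ gᵢe^(−Eᵢ/kT) = 1·e^(−0.29273) + 6·e^(−1.4455) + 4·e^(−1.5182) + 3·e^(−1.5909) = 0.74622 + 1.4138 + 0.87642 + 0.61123 = 3.6477.
⟨E⟩ = Σ Eᵢ gᵢe^(−Eᵢ/kT) / Z = (32.2·0.74622 + 159·1.4138 + 167·0.87642 + 175·0.61123) / 3.6477 = 138 meV.

138 meV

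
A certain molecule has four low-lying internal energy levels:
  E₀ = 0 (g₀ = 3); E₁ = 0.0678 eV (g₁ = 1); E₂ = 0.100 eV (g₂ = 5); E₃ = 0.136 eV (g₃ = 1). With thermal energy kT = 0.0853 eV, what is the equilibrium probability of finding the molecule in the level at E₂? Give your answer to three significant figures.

Eᵢ/kT = 0, 0.79484, 1.1723, 1.5944.
Z = Σ gᵢe^(−Eᵢ/kT) = 3·e^(−0) + 1·e^(−0.79484) + 5·e^(−1.1723) + 1·e^(−1.5944) = 3.0000 + 0.45165 + 1.5483 + 0.20303 = 5.2030.
P₂ = g₂ e^(−E₂/kT) / Z = 1.5483/5.2030 = 0.298.

0.298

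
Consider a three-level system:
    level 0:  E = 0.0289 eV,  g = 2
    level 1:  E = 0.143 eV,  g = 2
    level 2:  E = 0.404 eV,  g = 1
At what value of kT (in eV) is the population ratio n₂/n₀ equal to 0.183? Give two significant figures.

0.37 eV

n₂/n₀ = (g₂/g₀) exp[−(E₂−E₀)/kT] = 0.183.
⇒ (E₂−E₀)/kT = ln((1/2)/0.183) = ln(2.732) = 1.005.
kT = 0.3751 eV / 1.005 = 0.37 eV.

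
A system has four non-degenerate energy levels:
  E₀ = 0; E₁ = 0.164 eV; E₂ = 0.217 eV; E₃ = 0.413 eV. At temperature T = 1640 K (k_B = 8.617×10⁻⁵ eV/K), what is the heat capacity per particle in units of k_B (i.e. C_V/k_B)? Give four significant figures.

0.5883

k_BT = 8.617×10⁻⁵ × 1640 K = 0.141319 eV.
Eᵢ/kT = 0, 1.16050, 1.53553, 2.92247.
Z = Σ e^(−Eᵢ/kT) = e^(−0) + e^(−1.16050) + e^(−1.53553) + e^(−2.92247) = 1.00000 + 0.313329 + 0.215342 + 0.0538006 = 1.58247.
⟨E⟩ = 0.0760424 eV, ⟨E²⟩ = 0.0175322 eV².
C_V/k_B = (⟨E²⟩ − ⟨E⟩²)/(kT)² = (0.0175322 − 0.00578245)/0.0199711 = 0.5883.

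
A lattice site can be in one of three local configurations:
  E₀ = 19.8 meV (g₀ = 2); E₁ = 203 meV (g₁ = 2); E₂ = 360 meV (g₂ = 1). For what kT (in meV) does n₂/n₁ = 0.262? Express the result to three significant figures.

n₂/n₁ = (g₂/g₁) exp[−(E₂−E₁)/kT] = 0.262.
⇒ (E₂−E₁)/kT = ln((1/2)/0.262) = ln(1.9084) = 0.64627.
kT = 157 meV / 0.64627 = 243 meV.

243 meV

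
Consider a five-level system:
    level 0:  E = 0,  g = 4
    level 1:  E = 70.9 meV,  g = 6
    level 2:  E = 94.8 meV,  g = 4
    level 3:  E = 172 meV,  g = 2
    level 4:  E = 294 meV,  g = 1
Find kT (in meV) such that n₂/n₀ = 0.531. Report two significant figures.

n₂/n₀ = (g₂/g₀) exp[−(E₂−E₀)/kT] = 0.531.
⇒ (E₂−E₀)/kT = ln((4/4)/0.531) = ln(1.883) = 0.6329.
kT = 94.8 meV / 0.6329 = 150 meV.

150 meV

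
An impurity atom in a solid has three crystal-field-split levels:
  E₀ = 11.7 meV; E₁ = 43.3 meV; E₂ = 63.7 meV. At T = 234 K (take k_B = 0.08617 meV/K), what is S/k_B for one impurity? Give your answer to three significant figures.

k_BT = 0.08617 × 234 K = 20.164 meV.
Eᵢ/kT = 0.58024, 2.1474, 3.1591.
Z = Σ e^(−Eᵢ/kT) = e^(−0.58024) + e^(−2.1474) + e^(−3.1591) = 0.55976 + 0.11679 + 0.042464 = 0.71901.
⟨E⟩ = Σ EᵢPᵢ = 19.904 meV.
S/k_B = ln Z + ⟨E⟩/kT = ln(0.71901) + 19.904/20.164 = -0.32988 + 0.98711 = 0.657.

0.657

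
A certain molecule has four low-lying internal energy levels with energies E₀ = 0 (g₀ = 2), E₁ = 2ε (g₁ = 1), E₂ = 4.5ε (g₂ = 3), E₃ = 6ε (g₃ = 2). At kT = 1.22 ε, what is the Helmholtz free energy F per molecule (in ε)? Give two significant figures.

-1.0 ε

Eᵢ/kT = 0, 1.639, 3.689, 4.918.
Z = Σ gᵢe^(−Eᵢ/kT) = 2·e^(−0) + 1·e^(−1.639) + 3·e^(−3.689) + 2·e^(−4.918) = 2.000 + 0.1942 + 0.07499 + 0.01463 = 2.284.
F = −kT ln Z = −1.22 × ln(2.284) = −1.22 × 0.8259 = -1.0 ε.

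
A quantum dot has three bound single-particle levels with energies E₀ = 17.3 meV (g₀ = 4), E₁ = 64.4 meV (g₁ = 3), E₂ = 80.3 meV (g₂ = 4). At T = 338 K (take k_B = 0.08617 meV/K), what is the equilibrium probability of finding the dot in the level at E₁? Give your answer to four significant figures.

k_BT = 0.08617 × 338 K = 29.1255 meV.
Eᵢ/kT = 0.593981, 2.21112, 2.75703.
Z = Σ gᵢe^(−Eᵢ/kT) = 4·e^(−0.593981) + 3·e^(−2.21112) + 4·e^(−2.75703) = 2.20850 + 0.328734 + 0.253920 = 2.79115.
P₁ = g₁ e^(−E₁/kT) / Z = 0.328734/2.79115 = 0.1178.

0.1178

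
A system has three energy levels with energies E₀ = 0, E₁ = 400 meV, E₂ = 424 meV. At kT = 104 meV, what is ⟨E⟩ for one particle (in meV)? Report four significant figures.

Eᵢ/kT = 0, 3.84615, 4.07692.
Z = Σ e^(−Eᵢ/kT) = e^(−0) + e^(−3.84615) + e^(−4.07692) = 1.00000 + 0.0213618 + 0.0169596 = 1.03832.
⟨E⟩ = Σ Eᵢ e^(−Eᵢ/kT) / Z = (0·1.00000 + 400·0.0213618 + 424·0.0169596) / 1.03832 = 15.15 meV.

15.15 meV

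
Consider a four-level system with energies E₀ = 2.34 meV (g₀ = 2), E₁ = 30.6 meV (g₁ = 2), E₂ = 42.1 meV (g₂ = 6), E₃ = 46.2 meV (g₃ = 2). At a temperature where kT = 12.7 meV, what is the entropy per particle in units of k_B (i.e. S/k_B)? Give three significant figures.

1.53

Eᵢ/kT = 0.18425, 2.4094, 3.3150, 3.6378.
Z = Σ gᵢe^(−Eᵢ/kT) = 2·e^(−0.18425) + 2·e^(−2.4094) + 6·e^(−3.3150) + 2·e^(−3.6378) = 1.6635 + 0.17974 + 0.21800 + 0.052620 = 2.1139.
⟨E⟩ = Σ EᵢPᵢ = 9.9349 meV.
S/k_B = ln Z + ⟨E⟩/kT = ln(2.1139) + 9.9349/12.7 = 0.74853 + 0.78228 = 1.53.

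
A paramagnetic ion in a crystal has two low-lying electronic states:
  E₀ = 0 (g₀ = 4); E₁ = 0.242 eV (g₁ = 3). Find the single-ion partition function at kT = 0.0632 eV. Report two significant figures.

Eᵢ/kT = 0, 3.829.
Z = Σ gᵢe^(−Eᵢ/kT) = 4·e^(−0) + 3·e^(−3.829) = 4.000 + 0.06519 = 4.065.

Z = 4.1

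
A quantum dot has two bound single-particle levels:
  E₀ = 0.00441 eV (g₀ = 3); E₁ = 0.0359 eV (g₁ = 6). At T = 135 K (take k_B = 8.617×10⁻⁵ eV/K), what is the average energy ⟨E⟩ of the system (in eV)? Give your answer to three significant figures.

0.00812 eV

k_BT = 8.617×10⁻⁵ × 135 K = 0.011633 eV.
Eᵢ/kT = 0.37909, 3.0860.
Z = Σ gᵢe^(−Eᵢ/kT) = 3·e^(−0.37909) + 6·e^(−3.0860) = 2.0535 + 0.27411 = 2.3276.
⟨E⟩ = Σ Eᵢ gᵢe^(−Eᵢ/kT) / Z = (0.00441·2.0535 + 0.0359·0.27411) / 2.3276 = 0.00812 eV.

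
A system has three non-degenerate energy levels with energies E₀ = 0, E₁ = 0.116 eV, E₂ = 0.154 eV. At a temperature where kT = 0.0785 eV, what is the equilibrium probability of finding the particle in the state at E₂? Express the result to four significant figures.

Eᵢ/kT = 0, 1.47771, 1.96178.
Z = Σ e^(−Eᵢ/kT) = e^(−0) + e^(−1.47771) + e^(−1.96178) = 1.00000 + 0.228160 + 0.140608 = 1.36877.
P₂ = e^(−E₂/kT) / Z = 0.140608/1.36877 = 0.1027.

0.1027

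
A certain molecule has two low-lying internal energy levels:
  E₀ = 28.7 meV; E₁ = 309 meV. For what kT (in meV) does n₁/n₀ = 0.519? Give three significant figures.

n₁/n₀ = exp[−(E₁−E₀)/kT] = 0.519.
⇒ (E₁−E₀)/kT = ln(1/0.519) = ln(1.9268) = 0.65586.
kT = 280.3 meV / 0.65586 = 427 meV.

427 meV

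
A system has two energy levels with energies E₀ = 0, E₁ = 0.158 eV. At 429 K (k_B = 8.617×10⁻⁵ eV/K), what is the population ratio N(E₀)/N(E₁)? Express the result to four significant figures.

71.81

k_BT = 8.617×10⁻⁵ × 429 K = 0.0369669 eV.
n₀/n₁ = exp[−(E₀−E₁)/kT] = exp(−(-0.158 eV)/(0.0369669 eV)) = exp(4.27409) = 71.81.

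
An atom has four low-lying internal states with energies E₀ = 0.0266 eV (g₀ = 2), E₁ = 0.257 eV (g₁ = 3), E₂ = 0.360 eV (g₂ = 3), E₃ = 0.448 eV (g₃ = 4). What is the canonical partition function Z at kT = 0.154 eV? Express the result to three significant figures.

Z = 2.76

Eᵢ/kT = 0.17273, 1.6688, 2.3377, 2.9091.
Z = Σ gᵢe^(−Eᵢ/kT) = 2·e^(−0.17273) + 3·e^(−1.6688) + 3·e^(−2.3377) + 4·e^(−2.9091) = 1.6827 + 0.56542 + 0.28965 + 0.21810 = 2.7559.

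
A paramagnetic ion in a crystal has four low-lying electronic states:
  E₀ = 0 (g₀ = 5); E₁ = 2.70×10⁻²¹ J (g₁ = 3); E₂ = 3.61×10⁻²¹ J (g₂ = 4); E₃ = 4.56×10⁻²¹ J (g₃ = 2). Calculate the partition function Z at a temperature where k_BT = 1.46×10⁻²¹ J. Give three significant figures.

Z = 5.90

Eᵢ/kT = 0, 1.8493, 2.4726, 3.1233.
Z = Σ gᵢe^(−Eᵢ/kT) = 5·e^(−0) + 3·e^(−1.8493) + 4·e^(−2.4726) + 2·e^(−3.1233) = 5.0000 + 0.47204 + 0.33746 + 0.088023 = 5.8975.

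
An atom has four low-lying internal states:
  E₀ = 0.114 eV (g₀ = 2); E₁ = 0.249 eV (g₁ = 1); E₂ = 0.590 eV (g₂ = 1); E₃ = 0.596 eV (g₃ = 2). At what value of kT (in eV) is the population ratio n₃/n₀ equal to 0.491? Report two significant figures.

n₃/n₀ = (g₃/g₀) exp[−(E₃−E₀)/kT] = 0.491.
⇒ (E₃−E₀)/kT = ln((2/2)/0.491) = ln(2.037) = 0.7115.
kT = 0.482 eV / 0.7115 = 0.68 eV.

0.68 eV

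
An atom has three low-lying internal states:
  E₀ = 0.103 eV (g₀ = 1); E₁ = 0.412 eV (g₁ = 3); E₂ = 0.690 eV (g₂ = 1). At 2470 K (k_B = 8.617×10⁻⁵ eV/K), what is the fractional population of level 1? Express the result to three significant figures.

0.398

k_BT = 8.617×10⁻⁵ × 2470 K = 0.21284 eV.
Eᵢ/kT = 0.48393, 1.9357, 3.2419.
Z = Σ gᵢe^(−Eᵢ/kT) = 1·e^(−0.48393) + 3·e^(−1.9357) + 1·e^(−3.2419) = 0.61636 + 0.43297 + 0.039090 = 1.0884.
P₁ = g₁ e^(−E₁/kT) / Z = 0.43297/1.0884 = 0.398.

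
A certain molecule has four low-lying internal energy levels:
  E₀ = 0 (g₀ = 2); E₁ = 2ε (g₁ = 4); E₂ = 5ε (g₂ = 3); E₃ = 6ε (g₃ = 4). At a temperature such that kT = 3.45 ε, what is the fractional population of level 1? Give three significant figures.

0.397

Eᵢ/kT = 0, 0.57971, 1.4493, 1.7391.
Z = Σ gᵢe^(−Eᵢ/kT) = 2·e^(−0) + 4·e^(−0.57971) + 3·e^(−1.4493) + 4·e^(−1.7391) = 2.0000 + 2.2402 + 0.70420 + 0.70271 = 5.6471.
P₁ = g₁ e^(−E₁/kT) / Z = 2.2402/5.6471 = 0.397.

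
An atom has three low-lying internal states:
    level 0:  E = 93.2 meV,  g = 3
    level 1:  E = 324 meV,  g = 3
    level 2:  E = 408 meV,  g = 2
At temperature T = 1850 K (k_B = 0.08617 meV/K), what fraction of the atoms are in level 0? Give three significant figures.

k_BT = 0.08617 × 1850 K = 159.41 meV.
Eᵢ/kT = 0.58466, 2.0325, 2.5594.
Z = Σ gᵢe^(−Eᵢ/kT) = 3·e^(−0.58466) + 3·e^(−2.0325) + 2·e^(−2.5594) = 1.6719 + 0.39302 + 0.15470 = 2.2196.
P₀ = g₀ e^(−E₀/kT) / Z = 1.6719/2.2196 = 0.753.

0.753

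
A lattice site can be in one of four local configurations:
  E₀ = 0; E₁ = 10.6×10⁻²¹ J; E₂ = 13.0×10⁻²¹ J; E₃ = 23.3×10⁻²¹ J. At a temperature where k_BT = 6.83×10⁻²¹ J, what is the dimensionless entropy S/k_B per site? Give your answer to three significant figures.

0.852

Eᵢ/kT = 0, 1.5520, 1.9034, 3.4114.
Z = Σ e^(−Eᵢ/kT) = e^(−0) + e^(−1.5520) + e^(−1.9034) + e^(−3.4114) = 1.0000 + 0.21182 + 0.14906 + 0.032995 = 1.3939.
⟨E⟩ = Σ EᵢPᵢ = 3.5525 ×10⁻²¹ J.
S/k_B = ln Z + ⟨E⟩/kT = ln(1.3939) + 3.5525/6.83 = 0.33211 + 0.52013 = 0.852.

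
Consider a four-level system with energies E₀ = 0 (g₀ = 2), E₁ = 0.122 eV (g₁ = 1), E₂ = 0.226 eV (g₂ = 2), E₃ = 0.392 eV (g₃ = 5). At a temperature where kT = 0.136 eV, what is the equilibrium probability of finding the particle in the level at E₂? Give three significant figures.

0.124

Eᵢ/kT = 0, 0.89706, 1.6618, 2.8824.
Z = Σ gᵢe^(−Eᵢ/kT) = 2·e^(−0) + 1·e^(−0.89706) + 2·e^(−1.6618) + 5·e^(−2.8824) = 2.0000 + 0.40777 + 0.37959 + 0.28000 = 3.0674.
P₂ = g₂ e^(−E₂/kT) / Z = 0.37959/3.0674 = 0.124.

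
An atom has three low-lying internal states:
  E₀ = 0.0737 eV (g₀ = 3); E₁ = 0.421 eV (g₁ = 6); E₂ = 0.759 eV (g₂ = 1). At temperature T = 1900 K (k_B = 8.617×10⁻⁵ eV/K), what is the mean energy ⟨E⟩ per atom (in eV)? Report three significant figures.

k_BT = 8.617×10⁻⁵ × 1900 K = 0.16372 eV.
Eᵢ/kT = 0.45016, 2.5715, 4.6360.
Z = Σ gᵢe^(−Eᵢ/kT) = 3·e^(−0.45016) + 6·e^(−2.5715) + 1·e^(−4.6360) = 1.9126 + 0.45852 + 0.0096964 = 2.3808.
⟨E⟩ = Σ Eᵢ gᵢe^(−Eᵢ/kT) / Z = (0.0737·1.9126 + 0.421·0.45852 + 0.759·0.0096964) / 2.3808 = 0.143 eV.

0.143 eV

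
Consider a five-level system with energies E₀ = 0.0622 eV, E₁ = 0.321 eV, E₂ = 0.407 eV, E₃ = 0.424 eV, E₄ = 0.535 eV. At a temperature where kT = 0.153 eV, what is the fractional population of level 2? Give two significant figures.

Eᵢ/kT = 0.4065, 2.098, 2.660, 2.771, 3.497.
Z = Σ e^(−Eᵢ/kT) = e^(−0.4065) + e^(−2.098) + e^(−2.660) + e^(−2.771) + e^(−3.497) = 0.6660 + 0.1227 + 0.06995 + 0.06260 + 0.03029 = 0.9515.
P₂ = e^(−E₂/kT) / Z = 0.06995/0.9515 = 0.074.

0.074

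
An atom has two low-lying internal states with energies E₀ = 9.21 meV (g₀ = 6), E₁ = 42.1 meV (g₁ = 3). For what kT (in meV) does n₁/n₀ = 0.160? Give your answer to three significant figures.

28.9 meV

n₁/n₀ = (g₁/g₀) exp[−(E₁−E₀)/kT] = 0.160.
⇒ (E₁−E₀)/kT = ln((3/6)/0.160) = ln(3.1250) = 1.1394.
kT = 32.89 meV / 1.1394 = 28.9 meV.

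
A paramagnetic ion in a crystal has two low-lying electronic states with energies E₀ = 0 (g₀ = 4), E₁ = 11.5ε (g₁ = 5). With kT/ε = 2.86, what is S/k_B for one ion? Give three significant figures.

Eᵢ/kT = 0, 4.0210.
Z = Σ gᵢe^(−Eᵢ/kT) = 4·e^(−0) + 5·e^(−4.0210) = 4.0000 + 0.089675 = 4.0897.
⟨E⟩ = Σ EᵢPᵢ = 0.25216 ε.
S/k_B = ln Z + ⟨E⟩/kT = ln(4.0897) + 0.25216/2.86 = 1.4085 + 0.088168 = 1.50.

1.50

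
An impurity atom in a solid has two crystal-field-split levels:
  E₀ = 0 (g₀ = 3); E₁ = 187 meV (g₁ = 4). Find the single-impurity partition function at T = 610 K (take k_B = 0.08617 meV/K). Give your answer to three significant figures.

Z = 3.11

k_BT = 0.08617 × 610 K = 52.564 meV.
Eᵢ/kT = 0, 3.5576.
Z = Σ gᵢe^(−Eᵢ/kT) = 3·e^(−0) + 4·e^(−3.5576) = 3.0000 + 0.11403 = 3.1140.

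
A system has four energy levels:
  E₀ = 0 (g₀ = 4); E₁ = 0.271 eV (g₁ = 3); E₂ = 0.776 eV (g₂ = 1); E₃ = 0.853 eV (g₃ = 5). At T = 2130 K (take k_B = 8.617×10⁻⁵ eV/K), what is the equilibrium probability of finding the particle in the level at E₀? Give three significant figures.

k_BT = 8.617×10⁻⁵ × 2130 K = 0.18354 eV.
Eᵢ/kT = 0, 1.4765, 4.2280, 4.6475.
Z = Σ gᵢe^(−Eᵢ/kT) = 4·e^(−0) + 3·e^(−1.4765) + 1·e^(−4.2280) + 5·e^(−4.6475) = 4.0000 + 0.68531 + 0.014582 + 0.047928 = 4.7478.
P₀ = g₀ e^(−E₀/kT) / Z = 4.0000/4.7478 = 0.842.

0.842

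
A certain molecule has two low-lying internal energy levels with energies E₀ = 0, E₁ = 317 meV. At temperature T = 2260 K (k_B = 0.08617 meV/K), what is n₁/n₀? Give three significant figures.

0.196

k_BT = 0.08617 × 2260 K = 194.74 meV.
n₁/n₀ = exp[−(E₁−E₀)/kT] = exp(−(317 meV)/(194.74 meV)) = exp(-1.6278) = 0.196.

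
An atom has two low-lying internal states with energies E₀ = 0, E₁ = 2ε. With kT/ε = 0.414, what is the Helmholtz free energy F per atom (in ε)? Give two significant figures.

-0.0033 ε

Eᵢ/kT = 0, 4.831.
Z = Σ e^(−Eᵢ/kT) = e^(−0) + e^(−4.831) = 1.000 + 0.007979 = 1.008.
F = −kT ln Z = −0.414 × ln(1.008) = −0.414 × 0.007968 = -0.0033 ε.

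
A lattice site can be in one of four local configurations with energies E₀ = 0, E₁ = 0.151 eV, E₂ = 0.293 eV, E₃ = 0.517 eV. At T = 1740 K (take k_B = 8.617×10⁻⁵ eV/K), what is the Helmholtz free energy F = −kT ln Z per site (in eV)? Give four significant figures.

-0.06462 eV

k_BT = 8.617×10⁻⁵ × 1740 K = 0.149936 eV.
Eᵢ/kT = 0, 1.00710, 1.95417, 3.44814.
Z = Σ e^(−Eᵢ/kT) = e^(−0) + e^(−1.00710) + e^(−1.95417) + e^(−3.44814) = 1.00000 + 0.365277 + 0.141682 + 0.0318047 = 1.53876.
F = −kT ln Z = −0.149936 × ln(1.53876) = −0.149936 × 0.430977 = -0.06462 eV.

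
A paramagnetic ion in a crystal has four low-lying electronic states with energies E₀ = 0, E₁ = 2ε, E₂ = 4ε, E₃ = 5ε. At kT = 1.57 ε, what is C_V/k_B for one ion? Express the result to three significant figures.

0.746

Eᵢ/kT = 0, 1.2739, 2.5478, 3.1847.
Z = Σ e^(−Eᵢ/kT) = e^(−0) + e^(−1.2739) + e^(−2.5478) + e^(−3.1847) = 1.0000 + 0.27974 + 0.078254 + 0.041391 = 1.3994.
⟨E⟩ = 0.77137 ε, ⟨E²⟩ = 2.4338 ε².
C_V/k_B = (⟨E²⟩ − ⟨E⟩²)/(kT)² = (2.4338 − 0.59501)/2.4649 = 0.746.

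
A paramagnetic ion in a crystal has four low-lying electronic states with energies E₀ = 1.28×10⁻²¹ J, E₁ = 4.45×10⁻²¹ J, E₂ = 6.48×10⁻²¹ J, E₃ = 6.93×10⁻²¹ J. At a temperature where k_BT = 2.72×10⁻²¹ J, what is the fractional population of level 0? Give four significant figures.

0.6310

Eᵢ/kT = 0.470588, 1.63603, 2.38235, 2.54779.
Z = Σ e^(−Eᵢ/kT) = e^(−0.470588) + e^(−1.63603) + e^(−2.38235) + e^(−2.54779) = 0.624635 + 0.194752 + 0.0923333 + 0.0782544 = 0.989975.
P₀ = e^(−E₀/kT) / Z = 0.624635/0.989975 = 0.6310.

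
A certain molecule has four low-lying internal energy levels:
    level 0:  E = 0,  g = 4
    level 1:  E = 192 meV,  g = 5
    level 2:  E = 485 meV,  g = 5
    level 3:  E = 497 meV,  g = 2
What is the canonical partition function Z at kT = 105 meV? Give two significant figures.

Z = 4.9

Eᵢ/kT = 0, 1.829, 4.619, 4.733.
Z = Σ gᵢe^(−Eᵢ/kT) = 4·e^(−0) + 5·e^(−1.829) + 5·e^(−4.619) + 2·e^(−4.733) = 4.000 + 0.8029 + 0.04931 + 0.01760 = 4.870.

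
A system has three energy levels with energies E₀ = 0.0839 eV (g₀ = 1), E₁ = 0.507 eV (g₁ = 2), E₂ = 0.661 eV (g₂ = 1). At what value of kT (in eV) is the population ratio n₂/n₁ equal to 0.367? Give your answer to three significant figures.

0.498 eV

n₂/n₁ = (g₂/g₁) exp[−(E₂−E₁)/kT] = 0.367.
⇒ (E₂−E₁)/kT = ln((1/2)/0.367) = ln(1.3624) = 0.30925.
kT = 0.154 eV / 0.30925 = 0.498 eV.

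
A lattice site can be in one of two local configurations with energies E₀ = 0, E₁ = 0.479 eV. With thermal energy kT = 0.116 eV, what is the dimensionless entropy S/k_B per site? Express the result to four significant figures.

0.08137

Eᵢ/kT = 0, 4.12931.
Z = Σ e^(−Eᵢ/kT) = e^(−0) + e^(−4.12931) = 1.00000 + 0.0160940 = 1.01609.
⟨E⟩ = Σ EᵢPᵢ = 0.00758695 eV.
S/k_B = ln Z + ⟨E⟩/kT = ln(1.01609) + 0.00758695/0.116 = 0.0159619 + 0.0654047 = 0.08137.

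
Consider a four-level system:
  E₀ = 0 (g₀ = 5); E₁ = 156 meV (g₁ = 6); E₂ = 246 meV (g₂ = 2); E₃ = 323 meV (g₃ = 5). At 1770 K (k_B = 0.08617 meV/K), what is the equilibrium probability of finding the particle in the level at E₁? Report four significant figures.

k_BT = 0.08617 × 1770 K = 152.521 meV.
Eᵢ/kT = 0, 1.02281, 1.61289, 2.11774.
Z = Σ gᵢe^(−Eᵢ/kT) = 5·e^(−0) + 6·e^(−1.02281) + 2·e^(−1.61289) + 5·e^(−2.11774) = 5.00000 + 2.15750 + 0.398622 + 0.601516 = 8.15764.
P₁ = g₁ e^(−E₁/kT) / Z = 2.15750/8.15764 = 0.2645.

0.2645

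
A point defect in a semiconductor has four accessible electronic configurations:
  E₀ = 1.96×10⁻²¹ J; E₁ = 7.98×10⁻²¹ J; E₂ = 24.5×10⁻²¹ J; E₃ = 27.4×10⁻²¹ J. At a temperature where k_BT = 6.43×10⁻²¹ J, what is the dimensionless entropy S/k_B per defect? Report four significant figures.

0.7458

Eᵢ/kT = 0.304821, 1.24106, 3.81026, 4.26128.
Z = Σ e^(−Eᵢ/kT) = e^(−0.304821) + e^(−1.24106) + e^(−3.81026) + e^(−4.26128) = 0.737255 + 0.289078 + 0.0221424 + 0.0141042 = 1.06258.
⟨E⟩ = Σ EᵢPᵢ = 4.40513 ×10⁻²¹ J.
S/k_B = ln Z + ⟨E⟩/kT = ln(1.06258) + 4.40513/6.43 = 0.0606999 + 0.685090 = 0.7458.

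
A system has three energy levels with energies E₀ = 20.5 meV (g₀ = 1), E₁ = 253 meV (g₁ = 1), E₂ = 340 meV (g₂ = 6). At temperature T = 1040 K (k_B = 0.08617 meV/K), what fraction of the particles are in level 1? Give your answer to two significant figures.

k_BT = 0.08617 × 1040 K = 89.62 meV.
Eᵢ/kT = 0.2287, 2.823, 3.794.
Z = Σ gᵢe^(−Eᵢ/kT) = 1·e^(−0.2287) + 1·e^(−2.823) + 6·e^(−3.794) = 0.7956 + 0.05943 + 0.1350 = 0.9900.
P₁ = g₁ e^(−E₁/kT) / Z = 0.05943/0.9900 = 0.060.

0.060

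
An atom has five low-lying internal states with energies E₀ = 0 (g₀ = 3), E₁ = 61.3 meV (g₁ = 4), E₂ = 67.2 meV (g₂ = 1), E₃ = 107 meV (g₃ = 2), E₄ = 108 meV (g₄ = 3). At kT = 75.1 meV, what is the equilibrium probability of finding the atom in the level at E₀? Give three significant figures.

Eᵢ/kT = 0, 0.81625, 0.89481, 1.4248, 1.4381.
Z = Σ gᵢe^(−Eᵢ/kT) = 3·e^(−0) + 4·e^(−0.81625) + 1·e^(−0.89481) + 2·e^(−1.4248) + 3·e^(−1.4381) = 3.0000 + 1.7683 + 0.40869 + 0.48111 + 0.71214 = 6.3702.
P₀ = g₀ e^(−E₀/kT) / Z = 3.0000/6.3702 = 0.471.

0.471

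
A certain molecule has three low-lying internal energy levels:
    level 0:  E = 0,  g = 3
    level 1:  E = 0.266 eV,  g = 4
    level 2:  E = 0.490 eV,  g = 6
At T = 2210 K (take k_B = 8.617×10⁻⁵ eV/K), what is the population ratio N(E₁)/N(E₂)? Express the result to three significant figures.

k_BT = 8.617×10⁻⁵ × 2210 K = 0.19044 eV.
n₁/n₂ = (g₁/g₂) exp[−(E₁−E₂)/kT] = (4/6) × exp(−(-0.224 eV)/(0.19044 eV)) = (4/6) × exp(1.1762) = 2.16.

2.16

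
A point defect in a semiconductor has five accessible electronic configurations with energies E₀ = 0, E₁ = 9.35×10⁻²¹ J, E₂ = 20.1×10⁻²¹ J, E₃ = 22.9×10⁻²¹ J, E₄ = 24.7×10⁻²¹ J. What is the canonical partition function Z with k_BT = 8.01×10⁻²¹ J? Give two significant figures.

Z = 1.5

Eᵢ/kT = 0, 1.167, 2.509, 2.859, 3.084.
Z = Σ e^(−Eᵢ/kT) = e^(−0) + e^(−1.167) + e^(−2.509) + e^(−2.859) + e^(−3.084) = 1.000 + 0.3113 + 0.08135 + 0.05733 + 0.04578 = 1.496.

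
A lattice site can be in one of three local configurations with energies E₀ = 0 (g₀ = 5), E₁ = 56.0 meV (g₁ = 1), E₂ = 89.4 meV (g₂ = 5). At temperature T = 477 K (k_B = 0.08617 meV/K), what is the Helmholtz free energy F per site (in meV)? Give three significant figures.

-72.4 meV

k_BT = 0.08617 × 477 K = 41.103 meV.
Eᵢ/kT = 0, 1.3624, 2.1750.
Z = Σ gᵢe^(−Eᵢ/kT) = 5·e^(−0) + 1·e^(−1.3624) + 5·e^(−2.1750) = 5.0000 + 0.25605 + 0.56804 = 5.8241.
F = −kT ln Z = −41.103 × ln(5.8241) = −41.103 × 1.7620 = -72.4 meV.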